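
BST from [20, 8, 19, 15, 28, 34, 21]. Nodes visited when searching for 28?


BST root = 20
Search for 28: compare at each node
Path: [20, 28]


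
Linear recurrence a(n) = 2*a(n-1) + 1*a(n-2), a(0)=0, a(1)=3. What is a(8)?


Build bottom-up:
...a(6)=210, a(7)=507, a(8)=2*507+1*210=1224


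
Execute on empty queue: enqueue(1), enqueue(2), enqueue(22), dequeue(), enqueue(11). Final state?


enqueue(1) -> [1]
enqueue(2) -> [1, 2]
enqueue(22) -> [1, 2, 22]
dequeue() returns 1 -> [2, 22]
enqueue(11) -> [2, 22, 11]
Final queue (front to back): [2, 22, 11]


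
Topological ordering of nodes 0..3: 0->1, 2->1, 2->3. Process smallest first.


Kahn's algorithm, process smallest node first
Order: [0, 2, 1, 3]


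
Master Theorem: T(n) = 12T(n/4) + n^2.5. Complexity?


a=12, b=4, c=2.5. log_4(12)=1.792 < c=2.5. Case 3: O(n^c) = O(n^2.500)
Complexity: O(n^2.500)


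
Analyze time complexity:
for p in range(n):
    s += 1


Per nesting level: O(n) = O(n)
Complexity: O(n)


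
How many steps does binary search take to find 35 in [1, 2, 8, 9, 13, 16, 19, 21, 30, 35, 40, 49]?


Search for 35:
[0,11] mid=5 arr[5]=16
[6,11] mid=8 arr[8]=30
[9,11] mid=10 arr[10]=40
[9,9] mid=9 arr[9]=35
Total: 4 comparisons


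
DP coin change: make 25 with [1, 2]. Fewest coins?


dp[0]=0; dp[i]=1+min(dp[i-c] for c in coins)
...dp[20]=10, dp[21]=11, dp[22]=11, dp[23]=12, dp[24]=12, dp[25]=13
Minimum coins for 25 = 13


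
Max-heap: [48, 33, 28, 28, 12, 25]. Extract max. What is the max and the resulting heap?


Max = 48
Replace root with last, heapify down
Resulting heap: [33, 28, 28, 25, 12]


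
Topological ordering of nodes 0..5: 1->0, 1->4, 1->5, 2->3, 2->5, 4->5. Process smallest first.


Kahn's algorithm, process smallest node first
Order: [1, 0, 2, 3, 4, 5]


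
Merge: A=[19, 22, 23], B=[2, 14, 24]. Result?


Compare heads, take smaller each step.
Merged: [2, 14, 19, 22, 23, 24]


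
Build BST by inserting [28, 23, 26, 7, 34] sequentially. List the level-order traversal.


Root = 28; build tree by BST insertion.
Level-Order traversal: [28, 23, 34, 7, 26]


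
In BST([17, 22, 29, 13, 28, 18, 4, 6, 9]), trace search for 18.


BST root = 17
Search for 18: compare at each node
Path: [17, 22, 18]


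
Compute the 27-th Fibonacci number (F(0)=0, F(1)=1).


F(n)=F(n-1)+F(n-2)
...F(25)=75025, F(26)=121393, F(27)=196418


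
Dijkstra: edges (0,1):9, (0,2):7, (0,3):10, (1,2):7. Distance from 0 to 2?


Dijkstra from 0:
Distances: {0: 0, 1: 9, 2: 7, 3: 10}
Shortest distance to 2 = 7, path = [0, 2]


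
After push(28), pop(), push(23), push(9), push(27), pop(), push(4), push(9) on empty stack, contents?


push(28) -> [28]
pop() returns 28 -> []
push(23) -> [23]
push(9) -> [23, 9]
push(27) -> [23, 9, 27]
pop() returns 27 -> [23, 9]
push(4) -> [23, 9, 4]
push(9) -> [23, 9, 4, 9]
Final stack (bottom to top): [23, 9, 4, 9]


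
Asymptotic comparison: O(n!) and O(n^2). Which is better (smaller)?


quadratic grows slower than factorial
O(n^2) is asymptotically smaller; O(n!) grows faster


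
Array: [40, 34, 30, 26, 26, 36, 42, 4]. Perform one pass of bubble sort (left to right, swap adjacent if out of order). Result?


After one pass: [34, 30, 26, 26, 36, 40, 4, 42]


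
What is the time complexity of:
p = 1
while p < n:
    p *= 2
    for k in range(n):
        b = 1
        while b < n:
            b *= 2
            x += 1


Per nesting level: O(log n) * O(n) * O(log n) = O(n (log n)^2)
Complexity: O(n (log n)^2)


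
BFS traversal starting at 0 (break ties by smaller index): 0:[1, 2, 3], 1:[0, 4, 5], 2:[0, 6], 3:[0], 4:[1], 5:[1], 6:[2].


BFS queue: start with [0]
Visit order: [0, 1, 2, 3, 4, 5, 6]


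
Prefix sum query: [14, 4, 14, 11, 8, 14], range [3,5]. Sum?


Prefix sums: [0, 14, 18, 32, 43, 51, 65]
Sum[3..5] = prefix[6] - prefix[3] = 65 - 32 = 33


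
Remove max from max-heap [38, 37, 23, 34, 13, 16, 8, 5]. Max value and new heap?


Max = 38
Replace root with last, heapify down
Resulting heap: [37, 34, 23, 5, 13, 16, 8]


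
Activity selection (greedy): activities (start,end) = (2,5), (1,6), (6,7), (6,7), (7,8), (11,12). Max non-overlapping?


Greedy: pick earliest-ending, then skip overlaps.
Selected (4 activities): [(2, 5), (6, 7), (7, 8), (11, 12)]


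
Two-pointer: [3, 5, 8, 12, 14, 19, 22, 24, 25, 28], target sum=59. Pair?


Two pointers: lo=0, hi=9
No pair sums to 59


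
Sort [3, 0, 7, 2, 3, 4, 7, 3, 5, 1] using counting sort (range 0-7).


Count array: [1, 1, 1, 3, 1, 1, 0, 2]
Reconstruct: [0, 1, 2, 3, 3, 3, 4, 5, 7, 7]


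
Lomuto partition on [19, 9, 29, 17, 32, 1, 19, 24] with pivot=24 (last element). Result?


Elements <= 24 go left of pivot.
Result: [19, 9, 17, 1, 19, 24, 32, 29], pivot at index 5


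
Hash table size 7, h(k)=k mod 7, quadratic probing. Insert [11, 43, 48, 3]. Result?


Insertions: 11->slot 4; 43->slot 1; 48->slot 6; 3->slot 3
Table: [None, 43, None, 3, 11, None, 48]


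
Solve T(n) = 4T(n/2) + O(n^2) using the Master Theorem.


a=4, b=2, c=2. log_2(4)=2 = c=2. Case 2: O(n^c log n) = O(n^2 log n)
Complexity: O(n^2 log n)


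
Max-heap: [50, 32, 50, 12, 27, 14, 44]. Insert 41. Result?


Append 41: [50, 32, 50, 12, 27, 14, 44, 41]
Bubble up: swap idx 7(41) with idx 3(12); swap idx 3(41) with idx 1(32)
Result: [50, 41, 50, 32, 27, 14, 44, 12]


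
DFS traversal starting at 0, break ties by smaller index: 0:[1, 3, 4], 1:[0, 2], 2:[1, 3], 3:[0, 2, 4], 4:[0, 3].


DFS stack-based: start with [0]
Visit order: [0, 1, 2, 3, 4]


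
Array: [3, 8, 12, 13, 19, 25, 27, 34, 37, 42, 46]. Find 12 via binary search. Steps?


Search for 12:
[0,10] mid=5 arr[5]=25
[0,4] mid=2 arr[2]=12
Total: 2 comparisons


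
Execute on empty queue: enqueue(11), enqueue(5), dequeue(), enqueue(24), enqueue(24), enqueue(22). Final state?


enqueue(11) -> [11]
enqueue(5) -> [11, 5]
dequeue() returns 11 -> [5]
enqueue(24) -> [5, 24]
enqueue(24) -> [5, 24, 24]
enqueue(22) -> [5, 24, 24, 22]
Final queue (front to back): [5, 24, 24, 22]


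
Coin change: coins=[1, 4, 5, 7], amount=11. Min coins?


dp[0]=0; dp[i]=1+min(dp[i-c] for c in coins)
...dp[6]=2, dp[7]=1, dp[8]=2, dp[9]=2, dp[10]=2, dp[11]=2
Minimum coins for 11 = 2


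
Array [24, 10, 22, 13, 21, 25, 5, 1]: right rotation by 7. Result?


Right rotate by 7: [10, 22, 13, 21, 25, 5, 1, 24]


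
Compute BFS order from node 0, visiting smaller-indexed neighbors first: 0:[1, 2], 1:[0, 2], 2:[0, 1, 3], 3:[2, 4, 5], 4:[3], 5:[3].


BFS queue: start with [0]
Visit order: [0, 1, 2, 3, 4, 5]


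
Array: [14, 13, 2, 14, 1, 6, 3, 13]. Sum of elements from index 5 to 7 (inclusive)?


Prefix sums: [0, 14, 27, 29, 43, 44, 50, 53, 66]
Sum[5..7] = prefix[8] - prefix[5] = 66 - 44 = 22


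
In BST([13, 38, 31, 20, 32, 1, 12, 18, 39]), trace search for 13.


BST root = 13
Search for 13: compare at each node
Path: [13]


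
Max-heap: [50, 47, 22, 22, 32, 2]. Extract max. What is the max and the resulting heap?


Max = 50
Replace root with last, heapify down
Resulting heap: [47, 32, 22, 22, 2]


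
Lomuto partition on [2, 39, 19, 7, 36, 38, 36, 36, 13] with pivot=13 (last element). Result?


Elements <= 13 go left of pivot.
Result: [2, 7, 13, 39, 36, 38, 36, 36, 19], pivot at index 2


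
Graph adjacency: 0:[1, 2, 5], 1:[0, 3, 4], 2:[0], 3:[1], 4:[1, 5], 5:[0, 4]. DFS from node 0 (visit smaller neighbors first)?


DFS stack-based: start with [0]
Visit order: [0, 1, 3, 4, 5, 2]


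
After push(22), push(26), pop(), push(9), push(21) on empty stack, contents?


push(22) -> [22]
push(26) -> [22, 26]
pop() returns 26 -> [22]
push(9) -> [22, 9]
push(21) -> [22, 9, 21]
Final stack (bottom to top): [22, 9, 21]


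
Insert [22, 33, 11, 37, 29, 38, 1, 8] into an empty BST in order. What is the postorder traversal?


Root = 22; build tree by BST insertion.
Postorder traversal: [8, 1, 11, 29, 38, 37, 33, 22]


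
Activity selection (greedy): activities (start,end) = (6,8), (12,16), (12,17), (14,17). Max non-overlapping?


Greedy: pick earliest-ending, then skip overlaps.
Selected (2 activities): [(6, 8), (12, 16)]


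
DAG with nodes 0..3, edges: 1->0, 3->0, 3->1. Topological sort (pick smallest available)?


Kahn's algorithm, process smallest node first
Order: [2, 3, 1, 0]


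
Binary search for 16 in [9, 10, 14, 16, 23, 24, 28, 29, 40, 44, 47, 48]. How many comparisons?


Search for 16:
[0,11] mid=5 arr[5]=24
[0,4] mid=2 arr[2]=14
[3,4] mid=3 arr[3]=16
Total: 3 comparisons


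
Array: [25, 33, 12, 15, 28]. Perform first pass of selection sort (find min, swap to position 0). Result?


After one pass: [12, 33, 25, 15, 28]


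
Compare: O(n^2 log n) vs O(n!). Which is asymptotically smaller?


n^2 log n grows slower than factorial
O(n^2 log n) is asymptotically smaller; O(n!) grows faster


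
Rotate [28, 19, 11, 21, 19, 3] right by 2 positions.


Right rotate by 2: [19, 3, 28, 19, 11, 21]


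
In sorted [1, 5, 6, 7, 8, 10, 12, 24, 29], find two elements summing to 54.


Two pointers: lo=0, hi=8
No pair sums to 54


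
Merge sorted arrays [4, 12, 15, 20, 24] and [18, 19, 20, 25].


Compare heads, take smaller each step.
Merged: [4, 12, 15, 18, 19, 20, 20, 24, 25]


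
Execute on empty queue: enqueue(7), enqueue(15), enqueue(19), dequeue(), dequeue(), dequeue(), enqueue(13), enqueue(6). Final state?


enqueue(7) -> [7]
enqueue(15) -> [7, 15]
enqueue(19) -> [7, 15, 19]
dequeue() returns 7 -> [15, 19]
dequeue() returns 15 -> [19]
dequeue() returns 19 -> []
enqueue(13) -> [13]
enqueue(6) -> [13, 6]
Final queue (front to back): [13, 6]


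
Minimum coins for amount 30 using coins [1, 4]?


dp[0]=0; dp[i]=1+min(dp[i-c] for c in coins)
...dp[25]=7, dp[26]=8, dp[27]=9, dp[28]=7, dp[29]=8, dp[30]=9
Minimum coins for 30 = 9


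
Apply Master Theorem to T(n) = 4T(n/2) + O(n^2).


a=4, b=2, c=2. log_2(4)=2 = c=2. Case 2: O(n^c log n) = O(n^2 log n)
Complexity: O(n^2 log n)


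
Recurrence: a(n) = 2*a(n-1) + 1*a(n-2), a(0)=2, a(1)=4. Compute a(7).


Build bottom-up:
...a(5)=140, a(6)=338, a(7)=2*338+1*140=816


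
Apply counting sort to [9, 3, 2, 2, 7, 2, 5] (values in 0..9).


Count array: [0, 0, 3, 1, 0, 1, 0, 1, 0, 1]
Reconstruct: [2, 2, 2, 3, 5, 7, 9]


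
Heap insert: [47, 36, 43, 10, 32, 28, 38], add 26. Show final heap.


Append 26: [47, 36, 43, 10, 32, 28, 38, 26]
Bubble up: swap idx 7(26) with idx 3(10)
Result: [47, 36, 43, 26, 32, 28, 38, 10]


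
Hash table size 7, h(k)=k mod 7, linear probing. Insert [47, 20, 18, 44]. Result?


Insertions: 47->slot 5; 20->slot 6; 18->slot 4; 44->slot 2
Table: [None, None, 44, None, 18, 47, 20]


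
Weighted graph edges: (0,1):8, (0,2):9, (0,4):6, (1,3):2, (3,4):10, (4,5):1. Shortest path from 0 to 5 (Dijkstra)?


Dijkstra from 0:
Distances: {0: 0, 1: 8, 2: 9, 3: 10, 4: 6, 5: 7}
Shortest distance to 5 = 7, path = [0, 4, 5]


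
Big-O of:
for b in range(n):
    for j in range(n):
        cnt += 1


Per nesting level: O(n) * O(n) = O(n^2)
Complexity: O(n^2)


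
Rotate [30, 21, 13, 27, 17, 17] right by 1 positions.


Right rotate by 1: [17, 30, 21, 13, 27, 17]


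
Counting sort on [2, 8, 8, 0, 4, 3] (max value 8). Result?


Count array: [1, 0, 1, 1, 1, 0, 0, 0, 2]
Reconstruct: [0, 2, 3, 4, 8, 8]


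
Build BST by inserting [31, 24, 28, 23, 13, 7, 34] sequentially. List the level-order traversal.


Root = 31; build tree by BST insertion.
Level-Order traversal: [31, 24, 34, 23, 28, 13, 7]


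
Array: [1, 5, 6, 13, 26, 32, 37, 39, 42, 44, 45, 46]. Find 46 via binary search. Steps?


Search for 46:
[0,11] mid=5 arr[5]=32
[6,11] mid=8 arr[8]=42
[9,11] mid=10 arr[10]=45
[11,11] mid=11 arr[11]=46
Total: 4 comparisons


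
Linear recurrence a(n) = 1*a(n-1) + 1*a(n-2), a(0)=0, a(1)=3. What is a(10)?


Build bottom-up:
...a(8)=63, a(9)=102, a(10)=1*102+1*63=165


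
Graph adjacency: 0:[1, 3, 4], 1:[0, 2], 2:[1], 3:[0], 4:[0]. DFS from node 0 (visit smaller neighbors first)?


DFS stack-based: start with [0]
Visit order: [0, 1, 2, 3, 4]


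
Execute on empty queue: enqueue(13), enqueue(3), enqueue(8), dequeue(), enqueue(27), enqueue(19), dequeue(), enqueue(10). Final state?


enqueue(13) -> [13]
enqueue(3) -> [13, 3]
enqueue(8) -> [13, 3, 8]
dequeue() returns 13 -> [3, 8]
enqueue(27) -> [3, 8, 27]
enqueue(19) -> [3, 8, 27, 19]
dequeue() returns 3 -> [8, 27, 19]
enqueue(10) -> [8, 27, 19, 10]
Final queue (front to back): [8, 27, 19, 10]


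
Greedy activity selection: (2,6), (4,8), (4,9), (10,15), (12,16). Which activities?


Greedy: pick earliest-ending, then skip overlaps.
Selected (2 activities): [(2, 6), (10, 15)]


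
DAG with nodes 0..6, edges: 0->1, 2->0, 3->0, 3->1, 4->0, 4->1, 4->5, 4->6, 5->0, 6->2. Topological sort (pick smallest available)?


Kahn's algorithm, process smallest node first
Order: [3, 4, 5, 6, 2, 0, 1]


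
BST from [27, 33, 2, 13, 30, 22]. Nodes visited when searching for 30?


BST root = 27
Search for 30: compare at each node
Path: [27, 33, 30]


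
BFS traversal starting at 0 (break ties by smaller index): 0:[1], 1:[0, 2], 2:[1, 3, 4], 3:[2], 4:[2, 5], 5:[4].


BFS queue: start with [0]
Visit order: [0, 1, 2, 3, 4, 5]


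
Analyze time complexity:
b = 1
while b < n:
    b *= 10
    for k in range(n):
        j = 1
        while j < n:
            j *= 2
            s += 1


Per nesting level: O(log n) * O(n) * O(log n) = O(n (log n)^2)
Complexity: O(n (log n)^2)


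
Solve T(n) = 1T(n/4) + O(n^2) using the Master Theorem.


a=1, b=4, c=2. log_4(1)=0 < c=2. Case 3: O(n^c) = O(n^2)
Complexity: O(n^2)


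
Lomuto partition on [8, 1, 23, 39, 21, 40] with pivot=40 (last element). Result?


Elements <= 40 go left of pivot.
Result: [8, 1, 23, 39, 21, 40], pivot at index 5


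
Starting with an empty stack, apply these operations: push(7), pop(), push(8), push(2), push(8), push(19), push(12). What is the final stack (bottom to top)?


push(7) -> [7]
pop() returns 7 -> []
push(8) -> [8]
push(2) -> [8, 2]
push(8) -> [8, 2, 8]
push(19) -> [8, 2, 8, 19]
push(12) -> [8, 2, 8, 19, 12]
Final stack (bottom to top): [8, 2, 8, 19, 12]


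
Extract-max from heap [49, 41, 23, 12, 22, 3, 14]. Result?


Max = 49
Replace root with last, heapify down
Resulting heap: [41, 22, 23, 12, 14, 3]


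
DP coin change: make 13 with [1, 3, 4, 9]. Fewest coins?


dp[0]=0; dp[i]=1+min(dp[i-c] for c in coins)
...dp[8]=2, dp[9]=1, dp[10]=2, dp[11]=3, dp[12]=2, dp[13]=2
Minimum coins for 13 = 2


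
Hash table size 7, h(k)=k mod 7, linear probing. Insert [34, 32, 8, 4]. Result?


Insertions: 34->slot 6; 32->slot 4; 8->slot 1; 4->slot 5
Table: [None, 8, None, None, 32, 4, 34]


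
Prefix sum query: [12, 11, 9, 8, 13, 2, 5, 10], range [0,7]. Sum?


Prefix sums: [0, 12, 23, 32, 40, 53, 55, 60, 70]
Sum[0..7] = prefix[8] - prefix[0] = 70 - 0 = 70


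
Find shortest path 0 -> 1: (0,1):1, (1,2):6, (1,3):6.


Dijkstra from 0:
Distances: {0: 0, 1: 1, 2: 7, 3: 7}
Shortest distance to 1 = 1, path = [0, 1]


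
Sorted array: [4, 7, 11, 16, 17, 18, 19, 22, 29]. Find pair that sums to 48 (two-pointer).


Two pointers: lo=0, hi=8
Found pair: (19, 29) summing to 48


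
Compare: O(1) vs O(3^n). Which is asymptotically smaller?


constant grows slower than exponential (base 3)
O(1) is asymptotically smaller; O(3^n) grows faster


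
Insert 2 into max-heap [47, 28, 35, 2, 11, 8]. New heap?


Append 2: [47, 28, 35, 2, 11, 8, 2]
Bubble up: no swaps needed
Result: [47, 28, 35, 2, 11, 8, 2]


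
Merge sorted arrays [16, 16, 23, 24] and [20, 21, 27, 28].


Compare heads, take smaller each step.
Merged: [16, 16, 20, 21, 23, 24, 27, 28]


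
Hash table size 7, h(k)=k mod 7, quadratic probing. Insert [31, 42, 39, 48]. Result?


Insertions: 31->slot 3; 42->slot 0; 39->slot 4; 48->slot 6
Table: [42, None, None, 31, 39, None, 48]


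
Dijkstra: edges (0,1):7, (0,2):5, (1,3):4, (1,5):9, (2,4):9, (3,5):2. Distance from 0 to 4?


Dijkstra from 0:
Distances: {0: 0, 1: 7, 2: 5, 3: 11, 4: 14, 5: 13}
Shortest distance to 4 = 14, path = [0, 2, 4]


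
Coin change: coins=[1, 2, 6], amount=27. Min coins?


dp[0]=0; dp[i]=1+min(dp[i-c] for c in coins)
...dp[22]=5, dp[23]=6, dp[24]=4, dp[25]=5, dp[26]=5, dp[27]=6
Minimum coins for 27 = 6


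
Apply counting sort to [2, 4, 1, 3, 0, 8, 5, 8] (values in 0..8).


Count array: [1, 1, 1, 1, 1, 1, 0, 0, 2]
Reconstruct: [0, 1, 2, 3, 4, 5, 8, 8]


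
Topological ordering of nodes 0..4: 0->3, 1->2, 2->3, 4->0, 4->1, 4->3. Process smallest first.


Kahn's algorithm, process smallest node first
Order: [4, 0, 1, 2, 3]


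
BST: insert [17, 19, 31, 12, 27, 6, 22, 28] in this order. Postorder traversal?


Root = 17; build tree by BST insertion.
Postorder traversal: [6, 12, 22, 28, 27, 31, 19, 17]


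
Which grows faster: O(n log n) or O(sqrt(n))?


sublinear grows slower than linearithmic
O(sqrt(n)) is asymptotically smaller; O(n log n) grows faster


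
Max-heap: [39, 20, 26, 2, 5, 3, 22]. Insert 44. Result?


Append 44: [39, 20, 26, 2, 5, 3, 22, 44]
Bubble up: swap idx 7(44) with idx 3(2); swap idx 3(44) with idx 1(20); swap idx 1(44) with idx 0(39)
Result: [44, 39, 26, 20, 5, 3, 22, 2]


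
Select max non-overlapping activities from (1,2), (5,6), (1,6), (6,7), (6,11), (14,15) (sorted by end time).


Greedy: pick earliest-ending, then skip overlaps.
Selected (4 activities): [(1, 2), (5, 6), (6, 7), (14, 15)]


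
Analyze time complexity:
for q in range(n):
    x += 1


Per nesting level: O(n) = O(n)
Complexity: O(n)


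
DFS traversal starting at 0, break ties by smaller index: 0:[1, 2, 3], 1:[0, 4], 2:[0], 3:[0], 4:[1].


DFS stack-based: start with [0]
Visit order: [0, 1, 4, 2, 3]


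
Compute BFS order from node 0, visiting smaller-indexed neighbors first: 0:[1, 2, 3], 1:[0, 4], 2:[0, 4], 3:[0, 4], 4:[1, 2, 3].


BFS queue: start with [0]
Visit order: [0, 1, 2, 3, 4]


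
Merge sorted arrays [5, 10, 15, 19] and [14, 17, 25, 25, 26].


Compare heads, take smaller each step.
Merged: [5, 10, 14, 15, 17, 19, 25, 25, 26]


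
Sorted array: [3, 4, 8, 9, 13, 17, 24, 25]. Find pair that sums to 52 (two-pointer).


Two pointers: lo=0, hi=7
No pair sums to 52


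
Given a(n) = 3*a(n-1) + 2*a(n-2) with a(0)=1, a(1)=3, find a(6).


Build bottom-up:
...a(4)=139, a(5)=495, a(6)=3*495+2*139=1763


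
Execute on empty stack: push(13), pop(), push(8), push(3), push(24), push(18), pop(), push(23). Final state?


push(13) -> [13]
pop() returns 13 -> []
push(8) -> [8]
push(3) -> [8, 3]
push(24) -> [8, 3, 24]
push(18) -> [8, 3, 24, 18]
pop() returns 18 -> [8, 3, 24]
push(23) -> [8, 3, 24, 23]
Final stack (bottom to top): [8, 3, 24, 23]


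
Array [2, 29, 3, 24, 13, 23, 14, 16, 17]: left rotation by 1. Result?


Left rotate by 1: [29, 3, 24, 13, 23, 14, 16, 17, 2]


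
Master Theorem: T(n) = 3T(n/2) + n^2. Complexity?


a=3, b=2, c=2. log_2(3)=1.585 < c=2. Case 3: O(n^c) = O(n^2)
Complexity: O(n^2)


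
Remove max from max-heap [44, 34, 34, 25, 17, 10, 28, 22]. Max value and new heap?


Max = 44
Replace root with last, heapify down
Resulting heap: [34, 25, 34, 22, 17, 10, 28]


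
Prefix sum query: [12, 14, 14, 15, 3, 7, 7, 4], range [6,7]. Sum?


Prefix sums: [0, 12, 26, 40, 55, 58, 65, 72, 76]
Sum[6..7] = prefix[8] - prefix[6] = 76 - 65 = 11


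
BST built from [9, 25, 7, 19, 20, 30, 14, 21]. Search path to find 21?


BST root = 9
Search for 21: compare at each node
Path: [9, 25, 19, 20, 21]


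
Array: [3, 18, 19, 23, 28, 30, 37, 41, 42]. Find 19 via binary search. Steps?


Search for 19:
[0,8] mid=4 arr[4]=28
[0,3] mid=1 arr[1]=18
[2,3] mid=2 arr[2]=19
Total: 3 comparisons


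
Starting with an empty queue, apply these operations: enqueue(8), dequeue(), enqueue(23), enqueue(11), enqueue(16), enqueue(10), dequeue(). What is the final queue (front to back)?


enqueue(8) -> [8]
dequeue() returns 8 -> []
enqueue(23) -> [23]
enqueue(11) -> [23, 11]
enqueue(16) -> [23, 11, 16]
enqueue(10) -> [23, 11, 16, 10]
dequeue() returns 23 -> [11, 16, 10]
Final queue (front to back): [11, 16, 10]


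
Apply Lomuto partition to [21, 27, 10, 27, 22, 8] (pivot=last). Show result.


Elements <= 8 go left of pivot.
Result: [8, 27, 10, 27, 22, 21], pivot at index 0


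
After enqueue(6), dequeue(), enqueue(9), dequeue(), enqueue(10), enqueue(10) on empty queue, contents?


enqueue(6) -> [6]
dequeue() returns 6 -> []
enqueue(9) -> [9]
dequeue() returns 9 -> []
enqueue(10) -> [10]
enqueue(10) -> [10, 10]
Final queue (front to back): [10, 10]


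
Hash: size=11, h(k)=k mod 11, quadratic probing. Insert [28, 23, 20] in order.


Insertions: 28->slot 6; 23->slot 1; 20->slot 9
Table: [None, 23, None, None, None, None, 28, None, None, 20, None]


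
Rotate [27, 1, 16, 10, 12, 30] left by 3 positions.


Left rotate by 3: [10, 12, 30, 27, 1, 16]


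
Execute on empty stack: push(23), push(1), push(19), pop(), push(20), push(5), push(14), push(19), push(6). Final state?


push(23) -> [23]
push(1) -> [23, 1]
push(19) -> [23, 1, 19]
pop() returns 19 -> [23, 1]
push(20) -> [23, 1, 20]
push(5) -> [23, 1, 20, 5]
push(14) -> [23, 1, 20, 5, 14]
push(19) -> [23, 1, 20, 5, 14, 19]
push(6) -> [23, 1, 20, 5, 14, 19, 6]
Final stack (bottom to top): [23, 1, 20, 5, 14, 19, 6]


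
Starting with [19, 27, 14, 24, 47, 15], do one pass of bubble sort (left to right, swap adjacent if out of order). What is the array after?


After one pass: [19, 14, 24, 27, 15, 47]


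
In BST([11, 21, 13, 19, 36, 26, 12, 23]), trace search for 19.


BST root = 11
Search for 19: compare at each node
Path: [11, 21, 13, 19]


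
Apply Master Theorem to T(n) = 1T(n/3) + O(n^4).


a=1, b=3, c=4. log_3(1)=0 < c=4. Case 3: O(n^c) = O(n^4)
Complexity: O(n^4)


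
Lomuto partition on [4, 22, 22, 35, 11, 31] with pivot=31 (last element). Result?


Elements <= 31 go left of pivot.
Result: [4, 22, 22, 11, 31, 35], pivot at index 4


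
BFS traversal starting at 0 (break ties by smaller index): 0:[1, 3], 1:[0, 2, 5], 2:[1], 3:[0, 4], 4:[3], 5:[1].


BFS queue: start with [0]
Visit order: [0, 1, 3, 2, 5, 4]


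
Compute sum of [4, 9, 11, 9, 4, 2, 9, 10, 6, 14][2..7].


Prefix sums: [0, 4, 13, 24, 33, 37, 39, 48, 58, 64, 78]
Sum[2..7] = prefix[8] - prefix[2] = 58 - 13 = 45


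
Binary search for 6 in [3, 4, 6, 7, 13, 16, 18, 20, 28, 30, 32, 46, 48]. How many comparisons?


Search for 6:
[0,12] mid=6 arr[6]=18
[0,5] mid=2 arr[2]=6
Total: 2 comparisons


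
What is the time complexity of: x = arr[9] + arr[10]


Analysis: constant-time operation, no loop
Complexity: O(1)


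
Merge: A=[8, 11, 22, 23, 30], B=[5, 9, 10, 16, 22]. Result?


Compare heads, take smaller each step.
Merged: [5, 8, 9, 10, 11, 16, 22, 22, 23, 30]


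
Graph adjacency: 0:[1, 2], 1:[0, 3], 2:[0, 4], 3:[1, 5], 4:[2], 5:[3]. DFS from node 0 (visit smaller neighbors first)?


DFS stack-based: start with [0]
Visit order: [0, 1, 3, 5, 2, 4]


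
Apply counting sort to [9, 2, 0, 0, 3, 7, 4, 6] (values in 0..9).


Count array: [2, 0, 1, 1, 1, 0, 1, 1, 0, 1]
Reconstruct: [0, 0, 2, 3, 4, 6, 7, 9]


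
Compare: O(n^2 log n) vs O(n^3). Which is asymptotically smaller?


n^2 log n grows slower than cubic
O(n^2 log n) is asymptotically smaller; O(n^3) grows faster


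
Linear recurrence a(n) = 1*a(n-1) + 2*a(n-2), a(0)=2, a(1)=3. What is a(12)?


Build bottom-up:
...a(10)=1707, a(11)=3413, a(12)=1*3413+2*1707=6827


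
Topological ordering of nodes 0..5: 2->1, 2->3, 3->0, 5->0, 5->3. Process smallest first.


Kahn's algorithm, process smallest node first
Order: [2, 1, 4, 5, 3, 0]


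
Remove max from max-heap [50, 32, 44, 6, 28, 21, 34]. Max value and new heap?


Max = 50
Replace root with last, heapify down
Resulting heap: [44, 32, 34, 6, 28, 21]


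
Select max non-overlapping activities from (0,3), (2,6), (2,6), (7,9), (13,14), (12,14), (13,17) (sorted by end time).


Greedy: pick earliest-ending, then skip overlaps.
Selected (3 activities): [(0, 3), (7, 9), (13, 14)]


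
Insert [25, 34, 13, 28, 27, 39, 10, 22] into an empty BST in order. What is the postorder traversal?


Root = 25; build tree by BST insertion.
Postorder traversal: [10, 22, 13, 27, 28, 39, 34, 25]


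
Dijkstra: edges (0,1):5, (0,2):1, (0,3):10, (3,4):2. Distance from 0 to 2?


Dijkstra from 0:
Distances: {0: 0, 1: 5, 2: 1, 3: 10, 4: 12}
Shortest distance to 2 = 1, path = [0, 2]


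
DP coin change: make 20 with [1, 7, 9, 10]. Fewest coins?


dp[0]=0; dp[i]=1+min(dp[i-c] for c in coins)
...dp[15]=3, dp[16]=2, dp[17]=2, dp[18]=2, dp[19]=2, dp[20]=2
Minimum coins for 20 = 2


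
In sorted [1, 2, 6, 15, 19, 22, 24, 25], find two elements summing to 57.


Two pointers: lo=0, hi=7
No pair sums to 57


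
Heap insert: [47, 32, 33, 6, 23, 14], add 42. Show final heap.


Append 42: [47, 32, 33, 6, 23, 14, 42]
Bubble up: swap idx 6(42) with idx 2(33)
Result: [47, 32, 42, 6, 23, 14, 33]


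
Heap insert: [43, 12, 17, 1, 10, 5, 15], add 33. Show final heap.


Append 33: [43, 12, 17, 1, 10, 5, 15, 33]
Bubble up: swap idx 7(33) with idx 3(1); swap idx 3(33) with idx 1(12)
Result: [43, 33, 17, 12, 10, 5, 15, 1]


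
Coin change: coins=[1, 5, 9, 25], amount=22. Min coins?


dp[0]=0; dp[i]=1+min(dp[i-c] for c in coins)
...dp[17]=5, dp[18]=2, dp[19]=3, dp[20]=4, dp[21]=5, dp[22]=6
Minimum coins for 22 = 6


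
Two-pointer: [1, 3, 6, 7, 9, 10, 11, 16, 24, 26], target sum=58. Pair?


Two pointers: lo=0, hi=9
No pair sums to 58


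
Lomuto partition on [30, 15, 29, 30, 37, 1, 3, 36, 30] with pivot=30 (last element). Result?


Elements <= 30 go left of pivot.
Result: [30, 15, 29, 30, 1, 3, 30, 36, 37], pivot at index 6


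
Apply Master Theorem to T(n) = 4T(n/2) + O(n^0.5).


a=4, b=2, c=0.5. log_2(4)=2 > c=0.5. Case 1: O(n^log_b(a)) = O(n^2)
Complexity: O(n^2)


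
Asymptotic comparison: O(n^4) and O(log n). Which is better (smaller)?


logarithmic grows slower than quartic
O(log n) is asymptotically smaller; O(n^4) grows faster


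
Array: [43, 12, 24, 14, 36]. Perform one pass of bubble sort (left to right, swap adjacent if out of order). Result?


After one pass: [12, 24, 14, 36, 43]


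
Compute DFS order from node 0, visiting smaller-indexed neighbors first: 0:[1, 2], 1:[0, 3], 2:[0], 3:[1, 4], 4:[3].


DFS stack-based: start with [0]
Visit order: [0, 1, 3, 4, 2]


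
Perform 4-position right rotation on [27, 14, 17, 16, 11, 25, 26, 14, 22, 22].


Right rotate by 4: [26, 14, 22, 22, 27, 14, 17, 16, 11, 25]


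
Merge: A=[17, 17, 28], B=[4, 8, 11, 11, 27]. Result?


Compare heads, take smaller each step.
Merged: [4, 8, 11, 11, 17, 17, 27, 28]


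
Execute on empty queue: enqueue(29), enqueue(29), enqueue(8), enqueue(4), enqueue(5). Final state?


enqueue(29) -> [29]
enqueue(29) -> [29, 29]
enqueue(8) -> [29, 29, 8]
enqueue(4) -> [29, 29, 8, 4]
enqueue(5) -> [29, 29, 8, 4, 5]
Final queue (front to back): [29, 29, 8, 4, 5]


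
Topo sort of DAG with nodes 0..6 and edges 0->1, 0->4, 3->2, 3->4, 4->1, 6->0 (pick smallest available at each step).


Kahn's algorithm, process smallest node first
Order: [3, 2, 5, 6, 0, 4, 1]


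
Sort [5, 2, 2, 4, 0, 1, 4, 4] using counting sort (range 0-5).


Count array: [1, 1, 2, 0, 3, 1]
Reconstruct: [0, 1, 2, 2, 4, 4, 4, 5]


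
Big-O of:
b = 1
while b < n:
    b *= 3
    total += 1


Per nesting level: O(log n) = O(log n)
Complexity: O(log n)


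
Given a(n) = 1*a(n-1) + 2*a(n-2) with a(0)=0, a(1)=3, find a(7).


Build bottom-up:
...a(5)=33, a(6)=63, a(7)=1*63+2*33=129


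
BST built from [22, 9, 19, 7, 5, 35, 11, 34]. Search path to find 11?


BST root = 22
Search for 11: compare at each node
Path: [22, 9, 19, 11]


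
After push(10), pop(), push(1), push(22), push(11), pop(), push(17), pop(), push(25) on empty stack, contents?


push(10) -> [10]
pop() returns 10 -> []
push(1) -> [1]
push(22) -> [1, 22]
push(11) -> [1, 22, 11]
pop() returns 11 -> [1, 22]
push(17) -> [1, 22, 17]
pop() returns 17 -> [1, 22]
push(25) -> [1, 22, 25]
Final stack (bottom to top): [1, 22, 25]


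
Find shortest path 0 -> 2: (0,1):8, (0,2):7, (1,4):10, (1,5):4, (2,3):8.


Dijkstra from 0:
Distances: {0: 0, 1: 8, 2: 7, 3: 15, 4: 18, 5: 12}
Shortest distance to 2 = 7, path = [0, 2]


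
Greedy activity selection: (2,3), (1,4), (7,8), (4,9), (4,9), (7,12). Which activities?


Greedy: pick earliest-ending, then skip overlaps.
Selected (2 activities): [(2, 3), (7, 8)]


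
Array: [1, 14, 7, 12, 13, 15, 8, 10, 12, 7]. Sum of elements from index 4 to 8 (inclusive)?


Prefix sums: [0, 1, 15, 22, 34, 47, 62, 70, 80, 92, 99]
Sum[4..8] = prefix[9] - prefix[4] = 92 - 34 = 58


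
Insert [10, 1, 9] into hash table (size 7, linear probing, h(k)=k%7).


Insertions: 10->slot 3; 1->slot 1; 9->slot 2
Table: [None, 1, 9, 10, None, None, None]


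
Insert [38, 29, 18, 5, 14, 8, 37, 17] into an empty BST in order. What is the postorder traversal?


Root = 38; build tree by BST insertion.
Postorder traversal: [8, 17, 14, 5, 18, 37, 29, 38]


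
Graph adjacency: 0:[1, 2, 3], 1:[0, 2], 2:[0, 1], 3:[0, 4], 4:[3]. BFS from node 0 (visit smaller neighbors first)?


BFS queue: start with [0]
Visit order: [0, 1, 2, 3, 4]


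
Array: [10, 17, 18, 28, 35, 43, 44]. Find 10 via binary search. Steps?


Search for 10:
[0,6] mid=3 arr[3]=28
[0,2] mid=1 arr[1]=17
[0,0] mid=0 arr[0]=10
Total: 3 comparisons


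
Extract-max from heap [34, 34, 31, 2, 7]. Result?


Max = 34
Replace root with last, heapify down
Resulting heap: [34, 7, 31, 2]


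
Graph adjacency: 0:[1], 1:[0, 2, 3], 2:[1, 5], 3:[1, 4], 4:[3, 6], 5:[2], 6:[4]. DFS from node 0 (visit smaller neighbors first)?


DFS stack-based: start with [0]
Visit order: [0, 1, 2, 5, 3, 4, 6]


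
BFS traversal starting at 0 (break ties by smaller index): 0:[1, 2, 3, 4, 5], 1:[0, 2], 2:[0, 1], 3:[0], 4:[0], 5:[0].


BFS queue: start with [0]
Visit order: [0, 1, 2, 3, 4, 5]


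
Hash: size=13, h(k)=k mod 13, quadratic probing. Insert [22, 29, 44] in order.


Insertions: 22->slot 9; 29->slot 3; 44->slot 5
Table: [None, None, None, 29, None, 44, None, None, None, 22, None, None, None]


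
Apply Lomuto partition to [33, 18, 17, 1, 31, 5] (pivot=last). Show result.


Elements <= 5 go left of pivot.
Result: [1, 5, 17, 33, 31, 18], pivot at index 1


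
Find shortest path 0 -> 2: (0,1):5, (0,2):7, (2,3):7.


Dijkstra from 0:
Distances: {0: 0, 1: 5, 2: 7, 3: 14}
Shortest distance to 2 = 7, path = [0, 2]


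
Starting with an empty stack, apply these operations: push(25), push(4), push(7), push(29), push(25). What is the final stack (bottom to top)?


push(25) -> [25]
push(4) -> [25, 4]
push(7) -> [25, 4, 7]
push(29) -> [25, 4, 7, 29]
push(25) -> [25, 4, 7, 29, 25]
Final stack (bottom to top): [25, 4, 7, 29, 25]


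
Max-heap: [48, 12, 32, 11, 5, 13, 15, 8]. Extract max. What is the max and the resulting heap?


Max = 48
Replace root with last, heapify down
Resulting heap: [32, 12, 15, 11, 5, 13, 8]


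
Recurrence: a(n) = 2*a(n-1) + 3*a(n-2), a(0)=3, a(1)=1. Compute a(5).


Build bottom-up:
...a(3)=25, a(4)=83, a(5)=2*83+3*25=241


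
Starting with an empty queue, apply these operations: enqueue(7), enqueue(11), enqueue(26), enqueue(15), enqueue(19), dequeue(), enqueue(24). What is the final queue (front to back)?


enqueue(7) -> [7]
enqueue(11) -> [7, 11]
enqueue(26) -> [7, 11, 26]
enqueue(15) -> [7, 11, 26, 15]
enqueue(19) -> [7, 11, 26, 15, 19]
dequeue() returns 7 -> [11, 26, 15, 19]
enqueue(24) -> [11, 26, 15, 19, 24]
Final queue (front to back): [11, 26, 15, 19, 24]


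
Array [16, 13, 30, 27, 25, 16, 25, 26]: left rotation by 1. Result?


Left rotate by 1: [13, 30, 27, 25, 16, 25, 26, 16]


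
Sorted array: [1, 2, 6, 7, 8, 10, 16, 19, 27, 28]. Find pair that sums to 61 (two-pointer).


Two pointers: lo=0, hi=9
No pair sums to 61


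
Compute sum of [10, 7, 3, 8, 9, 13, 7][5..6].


Prefix sums: [0, 10, 17, 20, 28, 37, 50, 57]
Sum[5..6] = prefix[7] - prefix[5] = 57 - 37 = 20


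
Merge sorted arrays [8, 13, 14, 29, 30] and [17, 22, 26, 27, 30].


Compare heads, take smaller each step.
Merged: [8, 13, 14, 17, 22, 26, 27, 29, 30, 30]


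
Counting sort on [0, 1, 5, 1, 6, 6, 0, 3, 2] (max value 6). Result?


Count array: [2, 2, 1, 1, 0, 1, 2]
Reconstruct: [0, 0, 1, 1, 2, 3, 5, 6, 6]


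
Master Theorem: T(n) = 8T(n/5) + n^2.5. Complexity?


a=8, b=5, c=2.5. log_5(8)=1.292 < c=2.5. Case 3: O(n^c) = O(n^2.500)
Complexity: O(n^2.500)


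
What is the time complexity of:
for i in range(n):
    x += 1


Per nesting level: O(n) = O(n)
Complexity: O(n)


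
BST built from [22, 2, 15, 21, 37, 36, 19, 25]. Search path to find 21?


BST root = 22
Search for 21: compare at each node
Path: [22, 2, 15, 21]


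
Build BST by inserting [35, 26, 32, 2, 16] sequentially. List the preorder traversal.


Root = 35; build tree by BST insertion.
Preorder traversal: [35, 26, 2, 16, 32]


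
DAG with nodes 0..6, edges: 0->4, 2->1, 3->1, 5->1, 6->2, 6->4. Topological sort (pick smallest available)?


Kahn's algorithm, process smallest node first
Order: [0, 3, 5, 6, 2, 1, 4]


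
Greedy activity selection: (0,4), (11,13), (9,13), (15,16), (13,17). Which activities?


Greedy: pick earliest-ending, then skip overlaps.
Selected (3 activities): [(0, 4), (11, 13), (15, 16)]


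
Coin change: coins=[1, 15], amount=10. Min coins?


dp[0]=0; dp[i]=1+min(dp[i-c] for c in coins)
...dp[5]=5, dp[6]=6, dp[7]=7, dp[8]=8, dp[9]=9, dp[10]=10
Minimum coins for 10 = 10


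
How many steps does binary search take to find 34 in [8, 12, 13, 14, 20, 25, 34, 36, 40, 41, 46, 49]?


Search for 34:
[0,11] mid=5 arr[5]=25
[6,11] mid=8 arr[8]=40
[6,7] mid=6 arr[6]=34
Total: 3 comparisons


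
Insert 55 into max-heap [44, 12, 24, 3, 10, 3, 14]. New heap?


Append 55: [44, 12, 24, 3, 10, 3, 14, 55]
Bubble up: swap idx 7(55) with idx 3(3); swap idx 3(55) with idx 1(12); swap idx 1(55) with idx 0(44)
Result: [55, 44, 24, 12, 10, 3, 14, 3]


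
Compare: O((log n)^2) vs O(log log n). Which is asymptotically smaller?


double-logarithmic grows slower than polylogarithmic
O(log log n) is asymptotically smaller; O((log n)^2) grows faster


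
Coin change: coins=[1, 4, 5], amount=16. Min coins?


dp[0]=0; dp[i]=1+min(dp[i-c] for c in coins)
...dp[11]=3, dp[12]=3, dp[13]=3, dp[14]=3, dp[15]=3, dp[16]=4
Minimum coins for 16 = 4


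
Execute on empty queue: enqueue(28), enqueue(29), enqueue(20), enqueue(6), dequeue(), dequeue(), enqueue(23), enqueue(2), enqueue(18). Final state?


enqueue(28) -> [28]
enqueue(29) -> [28, 29]
enqueue(20) -> [28, 29, 20]
enqueue(6) -> [28, 29, 20, 6]
dequeue() returns 28 -> [29, 20, 6]
dequeue() returns 29 -> [20, 6]
enqueue(23) -> [20, 6, 23]
enqueue(2) -> [20, 6, 23, 2]
enqueue(18) -> [20, 6, 23, 2, 18]
Final queue (front to back): [20, 6, 23, 2, 18]


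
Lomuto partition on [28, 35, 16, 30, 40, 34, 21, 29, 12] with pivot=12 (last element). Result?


Elements <= 12 go left of pivot.
Result: [12, 35, 16, 30, 40, 34, 21, 29, 28], pivot at index 0


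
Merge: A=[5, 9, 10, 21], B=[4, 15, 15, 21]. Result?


Compare heads, take smaller each step.
Merged: [4, 5, 9, 10, 15, 15, 21, 21]


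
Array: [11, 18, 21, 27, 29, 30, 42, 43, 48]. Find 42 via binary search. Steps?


Search for 42:
[0,8] mid=4 arr[4]=29
[5,8] mid=6 arr[6]=42
Total: 2 comparisons


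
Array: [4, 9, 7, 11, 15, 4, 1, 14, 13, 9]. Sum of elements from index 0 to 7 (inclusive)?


Prefix sums: [0, 4, 13, 20, 31, 46, 50, 51, 65, 78, 87]
Sum[0..7] = prefix[8] - prefix[0] = 65 - 0 = 65


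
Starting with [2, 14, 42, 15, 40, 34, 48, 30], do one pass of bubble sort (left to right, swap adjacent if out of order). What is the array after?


After one pass: [2, 14, 15, 40, 34, 42, 30, 48]


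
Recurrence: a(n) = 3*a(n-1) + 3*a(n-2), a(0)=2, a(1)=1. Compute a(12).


Build bottom-up:
...a(10)=345789, a(11)=1310985, a(12)=3*1310985+3*345789=4970322


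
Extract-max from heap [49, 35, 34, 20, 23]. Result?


Max = 49
Replace root with last, heapify down
Resulting heap: [35, 23, 34, 20]


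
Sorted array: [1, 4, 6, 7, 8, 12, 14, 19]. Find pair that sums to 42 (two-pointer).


Two pointers: lo=0, hi=7
No pair sums to 42


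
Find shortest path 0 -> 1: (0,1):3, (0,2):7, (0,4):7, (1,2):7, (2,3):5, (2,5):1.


Dijkstra from 0:
Distances: {0: 0, 1: 3, 2: 7, 3: 12, 4: 7, 5: 8}
Shortest distance to 1 = 3, path = [0, 1]


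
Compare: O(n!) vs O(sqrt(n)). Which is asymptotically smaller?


sublinear grows slower than factorial
O(sqrt(n)) is asymptotically smaller; O(n!) grows faster


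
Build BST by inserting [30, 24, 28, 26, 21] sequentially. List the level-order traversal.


Root = 30; build tree by BST insertion.
Level-Order traversal: [30, 24, 21, 28, 26]


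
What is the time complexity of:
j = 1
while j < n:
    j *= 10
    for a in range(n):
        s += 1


Per nesting level: O(log n) * O(n) = O(n log n)
Complexity: O(n log n)


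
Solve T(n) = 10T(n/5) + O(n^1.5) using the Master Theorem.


a=10, b=5, c=1.5. log_5(10)=1.431 < c=1.5. Case 3: O(n^c) = O(n^1.500)
Complexity: O(n^1.500)


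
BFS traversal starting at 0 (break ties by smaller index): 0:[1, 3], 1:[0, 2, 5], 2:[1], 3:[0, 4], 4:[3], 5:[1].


BFS queue: start with [0]
Visit order: [0, 1, 3, 2, 5, 4]


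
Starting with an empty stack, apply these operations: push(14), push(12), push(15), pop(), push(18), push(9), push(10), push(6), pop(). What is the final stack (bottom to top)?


push(14) -> [14]
push(12) -> [14, 12]
push(15) -> [14, 12, 15]
pop() returns 15 -> [14, 12]
push(18) -> [14, 12, 18]
push(9) -> [14, 12, 18, 9]
push(10) -> [14, 12, 18, 9, 10]
push(6) -> [14, 12, 18, 9, 10, 6]
pop() returns 6 -> [14, 12, 18, 9, 10]
Final stack (bottom to top): [14, 12, 18, 9, 10]


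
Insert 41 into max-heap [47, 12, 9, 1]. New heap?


Append 41: [47, 12, 9, 1, 41]
Bubble up: swap idx 4(41) with idx 1(12)
Result: [47, 41, 9, 1, 12]


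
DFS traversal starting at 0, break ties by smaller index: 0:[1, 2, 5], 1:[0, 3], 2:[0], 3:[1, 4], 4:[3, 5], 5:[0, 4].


DFS stack-based: start with [0]
Visit order: [0, 1, 3, 4, 5, 2]


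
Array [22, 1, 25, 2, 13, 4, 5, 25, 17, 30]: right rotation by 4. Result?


Right rotate by 4: [5, 25, 17, 30, 22, 1, 25, 2, 13, 4]


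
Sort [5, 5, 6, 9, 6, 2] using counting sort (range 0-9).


Count array: [0, 0, 1, 0, 0, 2, 2, 0, 0, 1]
Reconstruct: [2, 5, 5, 6, 6, 9]


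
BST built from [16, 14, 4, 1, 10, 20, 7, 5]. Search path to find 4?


BST root = 16
Search for 4: compare at each node
Path: [16, 14, 4]


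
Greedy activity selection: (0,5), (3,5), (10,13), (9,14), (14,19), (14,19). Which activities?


Greedy: pick earliest-ending, then skip overlaps.
Selected (3 activities): [(0, 5), (10, 13), (14, 19)]


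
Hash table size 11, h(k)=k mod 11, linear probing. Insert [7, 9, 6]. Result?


Insertions: 7->slot 7; 9->slot 9; 6->slot 6
Table: [None, None, None, None, None, None, 6, 7, None, 9, None]


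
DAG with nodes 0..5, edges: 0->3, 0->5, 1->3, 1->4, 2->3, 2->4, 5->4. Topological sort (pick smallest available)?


Kahn's algorithm, process smallest node first
Order: [0, 1, 2, 3, 5, 4]
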